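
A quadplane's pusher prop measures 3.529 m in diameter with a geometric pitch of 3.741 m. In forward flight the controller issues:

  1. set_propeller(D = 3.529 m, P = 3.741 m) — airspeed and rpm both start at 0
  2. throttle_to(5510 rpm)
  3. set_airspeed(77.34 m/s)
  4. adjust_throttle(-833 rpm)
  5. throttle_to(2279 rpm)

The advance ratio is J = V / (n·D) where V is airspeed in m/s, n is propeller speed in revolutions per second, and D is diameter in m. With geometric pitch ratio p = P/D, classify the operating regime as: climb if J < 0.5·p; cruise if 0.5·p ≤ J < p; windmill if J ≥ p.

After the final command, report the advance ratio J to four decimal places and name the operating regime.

set_propeller: D = 3.529 m, P = 3.741 m (p = P/D = 1.060074); state ← (V=0, rpm=0)
throttle_to(5510): rpm ← 5510
set_airspeed(77.34): V ← 77.34 m/s
adjust_throttle(-833): rpm ← 5510 -833 = 4677
throttle_to(2279): rpm ← 2279
final state: V = 77.34 m/s, rpm = 2279 → n = rpm/60 = 37.983333 rev/s
J = V / (n·D) = 77.34 / (37.983333 × 3.529) = 0.576978
regime bands: climb J<0.5300 | cruise [0.5300, 1.0601) | windmill J≥1.0601
J = 0.5770 → cruise

J = 0.5770, regime = cruise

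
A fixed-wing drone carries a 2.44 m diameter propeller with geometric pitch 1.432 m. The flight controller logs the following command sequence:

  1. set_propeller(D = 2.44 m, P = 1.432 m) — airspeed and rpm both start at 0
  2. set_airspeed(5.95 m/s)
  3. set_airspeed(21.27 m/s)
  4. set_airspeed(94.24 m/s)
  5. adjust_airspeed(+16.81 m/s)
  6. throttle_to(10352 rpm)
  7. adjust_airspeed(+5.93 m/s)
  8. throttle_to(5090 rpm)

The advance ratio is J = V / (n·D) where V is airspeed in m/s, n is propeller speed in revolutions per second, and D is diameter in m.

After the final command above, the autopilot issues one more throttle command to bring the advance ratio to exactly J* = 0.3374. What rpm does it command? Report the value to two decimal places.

rpm = 8525.66

set_propeller: D = 2.44 m, P = 1.432 m (p = P/D = 0.586885); state ← (V=0, rpm=0)
set_airspeed(5.95): V ← 5.95 m/s
set_airspeed(21.27): V ← 21.27 m/s
set_airspeed(94.24): V ← 94.24 m/s
adjust_airspeed(+16.81): V ← 94.24 +16.81 = 111.05 m/s
throttle_to(10352): rpm ← 10352
adjust_airspeed(+5.93): V ← 111.05 +5.93 = 116.98 m/s
throttle_to(5090): rpm ← 5090
final state: V = 116.98 m/s, rpm = 5090 → n = rpm/60 = 84.833333 rev/s
target J* = 0.3374; solve J* = V/(n·D) for n: n = V/(J*·D) = 116.98/(0.3374 × 2.44) = 142.094318 rev/s
rpm = 60·n = 8525.659090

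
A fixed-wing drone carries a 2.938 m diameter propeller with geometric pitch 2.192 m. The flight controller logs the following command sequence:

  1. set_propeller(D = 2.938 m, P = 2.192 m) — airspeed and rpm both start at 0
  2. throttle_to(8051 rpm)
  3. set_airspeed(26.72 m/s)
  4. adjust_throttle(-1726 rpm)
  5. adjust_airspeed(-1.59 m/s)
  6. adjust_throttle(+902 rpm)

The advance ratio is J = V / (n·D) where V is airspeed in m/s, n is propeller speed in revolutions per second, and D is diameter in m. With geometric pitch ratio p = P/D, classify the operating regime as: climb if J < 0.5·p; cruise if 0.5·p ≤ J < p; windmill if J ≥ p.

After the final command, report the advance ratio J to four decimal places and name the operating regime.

J = 0.0710, regime = climb

set_propeller: D = 2.938 m, P = 2.192 m (p = P/D = 0.746086); state ← (V=0, rpm=0)
throttle_to(8051): rpm ← 8051
set_airspeed(26.72): V ← 26.72 m/s
adjust_throttle(-1726): rpm ← 8051 -1726 = 6325
adjust_airspeed(-1.59): V ← 26.72 -1.59 = 25.13 m/s
adjust_throttle(+902): rpm ← 6325 +902 = 7227
final state: V = 25.13 m/s, rpm = 7227 → n = rpm/60 = 120.450000 rev/s
J = V / (n·D) = 25.13 / (120.450000 × 2.938) = 0.071012
regime bands: climb J<0.3730 | cruise [0.3730, 0.7461) | windmill J≥0.7461
J = 0.0710 → climb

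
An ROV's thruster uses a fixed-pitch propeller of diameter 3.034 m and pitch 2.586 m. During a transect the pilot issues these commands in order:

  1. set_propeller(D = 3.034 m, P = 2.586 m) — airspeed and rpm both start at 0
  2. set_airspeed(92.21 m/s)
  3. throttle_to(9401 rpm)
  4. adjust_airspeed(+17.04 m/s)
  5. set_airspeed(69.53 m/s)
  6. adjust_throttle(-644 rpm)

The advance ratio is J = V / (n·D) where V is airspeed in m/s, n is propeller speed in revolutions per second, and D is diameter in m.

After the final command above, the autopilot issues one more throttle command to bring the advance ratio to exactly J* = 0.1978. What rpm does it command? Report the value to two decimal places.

rpm = 6951.55

set_propeller: D = 3.034 m, P = 2.586 m (p = P/D = 0.852340); state ← (V=0, rpm=0)
set_airspeed(92.21): V ← 92.21 m/s
throttle_to(9401): rpm ← 9401
adjust_airspeed(+17.04): V ← 92.21 +17.04 = 109.25 m/s
set_airspeed(69.53): V ← 69.53 m/s
adjust_throttle(-644): rpm ← 9401 -644 = 8757
final state: V = 69.53 m/s, rpm = 8757 → n = rpm/60 = 145.950000 rev/s
target J* = 0.1978; solve J* = V/(n·D) for n: n = V/(J*·D) = 69.53/(0.1978 × 3.034) = 115.859157 rev/s
rpm = 60·n = 6951.549443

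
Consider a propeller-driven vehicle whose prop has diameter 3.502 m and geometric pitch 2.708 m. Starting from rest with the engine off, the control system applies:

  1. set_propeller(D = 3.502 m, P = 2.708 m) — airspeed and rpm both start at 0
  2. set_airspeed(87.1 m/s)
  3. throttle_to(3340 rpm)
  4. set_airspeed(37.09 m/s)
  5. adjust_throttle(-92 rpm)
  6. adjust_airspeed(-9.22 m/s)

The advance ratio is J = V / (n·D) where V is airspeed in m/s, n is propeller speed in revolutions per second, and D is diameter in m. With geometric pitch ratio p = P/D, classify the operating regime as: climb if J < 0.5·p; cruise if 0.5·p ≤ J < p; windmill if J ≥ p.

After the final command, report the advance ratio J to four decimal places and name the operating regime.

set_propeller: D = 3.502 m, P = 2.708 m (p = P/D = 0.773272); state ← (V=0, rpm=0)
set_airspeed(87.1): V ← 87.1 m/s
throttle_to(3340): rpm ← 3340
set_airspeed(37.09): V ← 37.09 m/s
adjust_throttle(-92): rpm ← 3340 -92 = 3248
adjust_airspeed(-9.22): V ← 37.09 -9.22 = 27.87 m/s
final state: V = 27.87 m/s, rpm = 3248 → n = rpm/60 = 54.133333 rev/s
J = V / (n·D) = 27.87 / (54.133333 × 3.502) = 0.147013
regime bands: climb J<0.3866 | cruise [0.3866, 0.7733) | windmill J≥0.7733
J = 0.1470 → climb

J = 0.1470, regime = climb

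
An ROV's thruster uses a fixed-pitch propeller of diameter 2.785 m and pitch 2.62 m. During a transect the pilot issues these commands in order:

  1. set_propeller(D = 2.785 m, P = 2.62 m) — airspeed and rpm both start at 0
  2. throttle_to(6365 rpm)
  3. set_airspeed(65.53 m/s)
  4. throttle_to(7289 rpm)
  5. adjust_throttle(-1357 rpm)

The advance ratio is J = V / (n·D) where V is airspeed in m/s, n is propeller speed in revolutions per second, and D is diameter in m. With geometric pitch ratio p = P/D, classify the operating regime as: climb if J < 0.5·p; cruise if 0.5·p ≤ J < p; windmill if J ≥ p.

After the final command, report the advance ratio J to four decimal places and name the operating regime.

J = 0.2380, regime = climb

set_propeller: D = 2.785 m, P = 2.62 m (p = P/D = 0.940754); state ← (V=0, rpm=0)
throttle_to(6365): rpm ← 6365
set_airspeed(65.53): V ← 65.53 m/s
throttle_to(7289): rpm ← 7289
adjust_throttle(-1357): rpm ← 7289 -1357 = 5932
final state: V = 65.53 m/s, rpm = 5932 → n = rpm/60 = 98.866667 rev/s
J = V / (n·D) = 65.53 / (98.866667 × 2.785) = 0.237993
regime bands: climb J<0.4704 | cruise [0.4704, 0.9408) | windmill J≥0.9408
J = 0.2380 → climb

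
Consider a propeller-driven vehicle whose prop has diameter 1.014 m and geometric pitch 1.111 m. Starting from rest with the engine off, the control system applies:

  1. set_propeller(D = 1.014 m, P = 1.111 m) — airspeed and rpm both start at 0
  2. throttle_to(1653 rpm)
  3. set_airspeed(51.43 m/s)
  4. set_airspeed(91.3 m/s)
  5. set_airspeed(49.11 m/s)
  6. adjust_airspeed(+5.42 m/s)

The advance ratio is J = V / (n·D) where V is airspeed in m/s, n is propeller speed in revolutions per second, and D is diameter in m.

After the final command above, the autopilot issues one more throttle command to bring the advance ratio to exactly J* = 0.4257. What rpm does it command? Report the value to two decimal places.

rpm = 7579.58

set_propeller: D = 1.014 m, P = 1.111 m (p = P/D = 1.095661); state ← (V=0, rpm=0)
throttle_to(1653): rpm ← 1653
set_airspeed(51.43): V ← 51.43 m/s
set_airspeed(91.3): V ← 91.3 m/s
set_airspeed(49.11): V ← 49.11 m/s
adjust_airspeed(+5.42): V ← 49.11 +5.42 = 54.53 m/s
final state: V = 54.53 m/s, rpm = 1653 → n = rpm/60 = 27.550000 rev/s
target J* = 0.4257; solve J* = V/(n·D) for n: n = V/(J*·D) = 54.53/(0.4257 × 1.014) = 126.326334 rev/s
rpm = 60·n = 7579.580030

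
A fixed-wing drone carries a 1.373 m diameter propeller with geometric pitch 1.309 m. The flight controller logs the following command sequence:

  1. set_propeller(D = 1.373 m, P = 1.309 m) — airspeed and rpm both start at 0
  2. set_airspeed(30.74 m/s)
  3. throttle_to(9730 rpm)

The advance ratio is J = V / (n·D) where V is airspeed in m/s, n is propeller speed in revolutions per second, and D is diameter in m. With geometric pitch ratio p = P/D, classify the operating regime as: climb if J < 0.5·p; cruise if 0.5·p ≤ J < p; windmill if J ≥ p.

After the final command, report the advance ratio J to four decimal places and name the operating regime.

set_propeller: D = 1.373 m, P = 1.309 m (p = P/D = 0.953387); state ← (V=0, rpm=0)
set_airspeed(30.74): V ← 30.74 m/s
throttle_to(9730): rpm ← 9730
final state: V = 30.74 m/s, rpm = 9730 → n = rpm/60 = 162.166667 rev/s
J = V / (n·D) = 30.74 / (162.166667 × 1.373) = 0.138061
regime bands: climb J<0.4767 | cruise [0.4767, 0.9534) | windmill J≥0.9534
J = 0.1381 → climb

J = 0.1381, regime = climb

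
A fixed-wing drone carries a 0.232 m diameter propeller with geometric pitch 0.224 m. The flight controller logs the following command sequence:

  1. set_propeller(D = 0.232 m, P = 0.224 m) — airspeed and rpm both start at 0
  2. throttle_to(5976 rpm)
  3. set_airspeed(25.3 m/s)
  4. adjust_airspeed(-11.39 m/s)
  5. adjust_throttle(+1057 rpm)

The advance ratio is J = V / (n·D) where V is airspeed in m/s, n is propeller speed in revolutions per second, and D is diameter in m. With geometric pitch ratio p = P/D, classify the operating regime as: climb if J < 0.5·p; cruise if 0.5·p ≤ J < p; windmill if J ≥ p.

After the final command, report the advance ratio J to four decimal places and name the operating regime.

J = 0.5115, regime = cruise

set_propeller: D = 0.232 m, P = 0.224 m (p = P/D = 0.965517); state ← (V=0, rpm=0)
throttle_to(5976): rpm ← 5976
set_airspeed(25.3): V ← 25.3 m/s
adjust_airspeed(-11.39): V ← 25.3 -11.39 = 13.91 m/s
adjust_throttle(+1057): rpm ← 5976 +1057 = 7033
final state: V = 13.91 m/s, rpm = 7033 → n = rpm/60 = 117.216667 rev/s
J = V / (n·D) = 13.91 / (117.216667 × 0.232) = 0.511505
regime bands: climb J<0.4828 | cruise [0.4828, 0.9655) | windmill J≥0.9655
J = 0.5115 → cruise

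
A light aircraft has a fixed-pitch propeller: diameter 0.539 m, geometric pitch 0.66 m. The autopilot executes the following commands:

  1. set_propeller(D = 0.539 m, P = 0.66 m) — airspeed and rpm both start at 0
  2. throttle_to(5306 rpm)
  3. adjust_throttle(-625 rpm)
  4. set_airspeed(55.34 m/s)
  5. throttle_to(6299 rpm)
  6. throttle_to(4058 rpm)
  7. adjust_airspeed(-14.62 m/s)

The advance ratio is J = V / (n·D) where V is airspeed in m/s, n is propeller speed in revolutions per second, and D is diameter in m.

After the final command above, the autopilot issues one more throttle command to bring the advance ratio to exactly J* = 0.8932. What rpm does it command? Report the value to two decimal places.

rpm = 5074.83

set_propeller: D = 0.539 m, P = 0.66 m (p = P/D = 1.224490); state ← (V=0, rpm=0)
throttle_to(5306): rpm ← 5306
adjust_throttle(-625): rpm ← 5306 -625 = 4681
set_airspeed(55.34): V ← 55.34 m/s
throttle_to(6299): rpm ← 6299
throttle_to(4058): rpm ← 4058
adjust_airspeed(-14.62): V ← 55.34 -14.62 = 40.72 m/s
final state: V = 40.72 m/s, rpm = 4058 → n = rpm/60 = 67.633333 rev/s
target J* = 0.8932; solve J* = V/(n·D) for n: n = V/(J*·D) = 40.72/(0.8932 × 0.539) = 84.580508 rev/s
rpm = 60·n = 5074.830486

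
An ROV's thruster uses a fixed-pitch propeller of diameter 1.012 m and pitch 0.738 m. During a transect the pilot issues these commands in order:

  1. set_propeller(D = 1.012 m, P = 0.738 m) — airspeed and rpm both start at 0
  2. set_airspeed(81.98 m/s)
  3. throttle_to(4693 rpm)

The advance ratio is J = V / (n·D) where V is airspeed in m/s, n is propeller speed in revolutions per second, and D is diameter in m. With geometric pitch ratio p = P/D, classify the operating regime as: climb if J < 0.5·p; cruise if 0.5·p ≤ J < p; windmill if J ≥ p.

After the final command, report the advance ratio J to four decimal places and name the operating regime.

set_propeller: D = 1.012 m, P = 0.738 m (p = P/D = 0.729249); state ← (V=0, rpm=0)
set_airspeed(81.98): V ← 81.98 m/s
throttle_to(4693): rpm ← 4693
final state: V = 81.98 m/s, rpm = 4693 → n = rpm/60 = 78.216667 rev/s
J = V / (n·D) = 81.98 / (78.216667 × 1.012) = 1.035686
regime bands: climb J<0.3646 | cruise [0.3646, 0.7292) | windmill J≥0.7292
J = 1.0357 → windmill

J = 1.0357, regime = windmill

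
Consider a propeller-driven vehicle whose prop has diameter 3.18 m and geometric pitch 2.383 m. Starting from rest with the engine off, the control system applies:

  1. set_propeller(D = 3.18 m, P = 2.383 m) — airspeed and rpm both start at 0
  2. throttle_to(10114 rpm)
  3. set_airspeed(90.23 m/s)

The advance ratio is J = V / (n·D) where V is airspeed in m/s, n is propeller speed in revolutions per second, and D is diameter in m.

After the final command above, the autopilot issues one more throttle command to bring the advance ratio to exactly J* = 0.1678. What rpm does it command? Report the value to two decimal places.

set_propeller: D = 3.18 m, P = 2.383 m (p = P/D = 0.749371); state ← (V=0, rpm=0)
throttle_to(10114): rpm ← 10114
set_airspeed(90.23): V ← 90.23 m/s
final state: V = 90.23 m/s, rpm = 10114 → n = rpm/60 = 168.566667 rev/s
target J* = 0.1678; solve J* = V/(n·D) for n: n = V/(J*·D) = 90.23/(0.1678 × 3.18) = 169.095434 rev/s
rpm = 60·n = 10145.726044

rpm = 10145.73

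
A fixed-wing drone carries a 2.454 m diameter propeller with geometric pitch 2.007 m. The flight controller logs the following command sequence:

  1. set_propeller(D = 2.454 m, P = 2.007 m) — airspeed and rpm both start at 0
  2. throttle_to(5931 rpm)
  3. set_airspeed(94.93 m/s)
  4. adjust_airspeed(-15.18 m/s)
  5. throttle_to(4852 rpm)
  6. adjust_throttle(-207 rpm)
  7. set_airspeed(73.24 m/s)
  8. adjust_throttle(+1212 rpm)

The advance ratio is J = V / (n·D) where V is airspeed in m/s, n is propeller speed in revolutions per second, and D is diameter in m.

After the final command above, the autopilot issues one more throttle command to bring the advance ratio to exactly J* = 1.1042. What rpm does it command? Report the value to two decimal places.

set_propeller: D = 2.454 m, P = 2.007 m (p = P/D = 0.817848); state ← (V=0, rpm=0)
throttle_to(5931): rpm ← 5931
set_airspeed(94.93): V ← 94.93 m/s
adjust_airspeed(-15.18): V ← 94.93 -15.18 = 79.75 m/s
throttle_to(4852): rpm ← 4852
adjust_throttle(-207): rpm ← 4852 -207 = 4645
set_airspeed(73.24): V ← 73.24 m/s
adjust_throttle(+1212): rpm ← 4645 +1212 = 5857
final state: V = 73.24 m/s, rpm = 5857 → n = rpm/60 = 97.616667 rev/s
target J* = 1.1042; solve J* = V/(n·D) for n: n = V/(J*·D) = 73.24/(1.1042 × 2.454) = 27.028755 rev/s
rpm = 60·n = 1621.725273

rpm = 1621.73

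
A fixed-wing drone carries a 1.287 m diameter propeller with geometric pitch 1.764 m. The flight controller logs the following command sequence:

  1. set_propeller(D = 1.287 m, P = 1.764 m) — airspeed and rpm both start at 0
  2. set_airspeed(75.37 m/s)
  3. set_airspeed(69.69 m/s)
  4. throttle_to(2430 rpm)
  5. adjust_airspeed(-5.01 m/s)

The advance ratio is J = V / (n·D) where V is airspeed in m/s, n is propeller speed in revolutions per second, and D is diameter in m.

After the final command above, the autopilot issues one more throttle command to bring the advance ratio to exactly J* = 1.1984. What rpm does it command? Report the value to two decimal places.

set_propeller: D = 1.287 m, P = 1.764 m (p = P/D = 1.370629); state ← (V=0, rpm=0)
set_airspeed(75.37): V ← 75.37 m/s
set_airspeed(69.69): V ← 69.69 m/s
throttle_to(2430): rpm ← 2430
adjust_airspeed(-5.01): V ← 69.69 -5.01 = 64.68 m/s
final state: V = 64.68 m/s, rpm = 2430 → n = rpm/60 = 40.500000 rev/s
target J* = 1.1984; solve J* = V/(n·D) for n: n = V/(J*·D) = 64.68/(1.1984 × 1.287) = 41.936257 rev/s
rpm = 60·n = 2516.175413

rpm = 2516.18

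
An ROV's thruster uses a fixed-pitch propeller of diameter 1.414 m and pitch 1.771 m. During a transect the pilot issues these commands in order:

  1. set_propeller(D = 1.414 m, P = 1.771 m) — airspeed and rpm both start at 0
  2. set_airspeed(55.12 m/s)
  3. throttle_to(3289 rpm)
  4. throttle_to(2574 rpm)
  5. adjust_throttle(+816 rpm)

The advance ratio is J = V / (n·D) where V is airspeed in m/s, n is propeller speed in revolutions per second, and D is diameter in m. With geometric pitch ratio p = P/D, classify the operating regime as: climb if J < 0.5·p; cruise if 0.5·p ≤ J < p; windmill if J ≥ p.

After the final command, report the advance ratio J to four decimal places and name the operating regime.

set_propeller: D = 1.414 m, P = 1.771 m (p = P/D = 1.252475); state ← (V=0, rpm=0)
set_airspeed(55.12): V ← 55.12 m/s
throttle_to(3289): rpm ← 3289
throttle_to(2574): rpm ← 2574
adjust_throttle(+816): rpm ← 2574 +816 = 3390
final state: V = 55.12 m/s, rpm = 3390 → n = rpm/60 = 56.500000 rev/s
J = V / (n·D) = 55.12 / (56.500000 × 1.414) = 0.689940
regime bands: climb J<0.6262 | cruise [0.6262, 1.2525) | windmill J≥1.2525
J = 0.6899 → cruise

J = 0.6899, regime = cruise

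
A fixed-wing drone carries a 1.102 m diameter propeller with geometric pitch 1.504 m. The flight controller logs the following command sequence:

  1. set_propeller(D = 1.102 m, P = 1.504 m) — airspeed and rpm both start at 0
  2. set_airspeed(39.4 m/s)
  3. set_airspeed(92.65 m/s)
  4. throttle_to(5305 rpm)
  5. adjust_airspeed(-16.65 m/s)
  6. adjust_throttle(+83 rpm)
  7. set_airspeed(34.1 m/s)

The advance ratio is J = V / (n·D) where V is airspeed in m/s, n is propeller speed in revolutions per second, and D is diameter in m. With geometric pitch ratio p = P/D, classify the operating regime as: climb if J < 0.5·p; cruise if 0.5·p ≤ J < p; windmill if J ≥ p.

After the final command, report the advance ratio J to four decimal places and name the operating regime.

J = 0.3446, regime = climb

set_propeller: D = 1.102 m, P = 1.504 m (p = P/D = 1.364791); state ← (V=0, rpm=0)
set_airspeed(39.4): V ← 39.4 m/s
set_airspeed(92.65): V ← 92.65 m/s
throttle_to(5305): rpm ← 5305
adjust_airspeed(-16.65): V ← 92.65 -16.65 = 76 m/s
adjust_throttle(+83): rpm ← 5305 +83 = 5388
set_airspeed(34.1): V ← 34.1 m/s
final state: V = 34.1 m/s, rpm = 5388 → n = rpm/60 = 89.800000 rev/s
J = V / (n·D) = 34.1 / (89.800000 × 1.102) = 0.344585
regime bands: climb J<0.6824 | cruise [0.6824, 1.3648) | windmill J≥1.3648
J = 0.3446 → climb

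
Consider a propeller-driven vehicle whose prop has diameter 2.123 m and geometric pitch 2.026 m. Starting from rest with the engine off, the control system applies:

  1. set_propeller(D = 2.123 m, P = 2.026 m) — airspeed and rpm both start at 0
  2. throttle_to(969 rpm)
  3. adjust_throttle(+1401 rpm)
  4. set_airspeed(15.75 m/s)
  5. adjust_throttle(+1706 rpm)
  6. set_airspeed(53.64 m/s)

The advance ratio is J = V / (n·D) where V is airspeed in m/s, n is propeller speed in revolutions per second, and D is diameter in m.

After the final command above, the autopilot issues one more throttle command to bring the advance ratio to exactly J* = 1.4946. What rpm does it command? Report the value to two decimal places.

set_propeller: D = 2.123 m, P = 2.026 m (p = P/D = 0.954310); state ← (V=0, rpm=0)
throttle_to(969): rpm ← 969
adjust_throttle(+1401): rpm ← 969 +1401 = 2370
set_airspeed(15.75): V ← 15.75 m/s
adjust_throttle(+1706): rpm ← 2370 +1706 = 4076
set_airspeed(53.64): V ← 53.64 m/s
final state: V = 53.64 m/s, rpm = 4076 → n = rpm/60 = 67.933333 rev/s
target J* = 1.4946; solve J* = V/(n·D) for n: n = V/(J*·D) = 53.64/(1.4946 × 2.123) = 16.904946 rev/s
rpm = 60·n = 1014.296782

rpm = 1014.30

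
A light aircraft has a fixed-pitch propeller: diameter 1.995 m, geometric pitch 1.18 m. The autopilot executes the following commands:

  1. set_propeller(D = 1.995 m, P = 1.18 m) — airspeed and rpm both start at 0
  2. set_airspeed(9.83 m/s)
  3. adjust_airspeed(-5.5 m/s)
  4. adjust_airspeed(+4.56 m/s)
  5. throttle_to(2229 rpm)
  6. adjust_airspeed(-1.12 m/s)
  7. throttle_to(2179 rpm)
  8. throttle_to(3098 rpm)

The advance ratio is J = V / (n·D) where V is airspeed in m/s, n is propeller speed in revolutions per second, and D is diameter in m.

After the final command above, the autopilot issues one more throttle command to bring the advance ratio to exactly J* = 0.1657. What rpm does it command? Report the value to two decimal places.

rpm = 1410.28

set_propeller: D = 1.995 m, P = 1.18 m (p = P/D = 0.591479); state ← (V=0, rpm=0)
set_airspeed(9.83): V ← 9.83 m/s
adjust_airspeed(-5.5): V ← 9.83 -5.5 = 4.33 m/s
adjust_airspeed(+4.56): V ← 4.33 +4.56 = 8.89 m/s
throttle_to(2229): rpm ← 2229
adjust_airspeed(-1.12): V ← 8.89 -1.12 = 7.77 m/s
throttle_to(2179): rpm ← 2179
throttle_to(3098): rpm ← 3098
final state: V = 7.77 m/s, rpm = 3098 → n = rpm/60 = 51.633333 rev/s
target J* = 0.1657; solve J* = V/(n·D) for n: n = V/(J*·D) = 7.77/(0.1657 × 1.995) = 23.504749 rev/s
rpm = 60·n = 1410.284916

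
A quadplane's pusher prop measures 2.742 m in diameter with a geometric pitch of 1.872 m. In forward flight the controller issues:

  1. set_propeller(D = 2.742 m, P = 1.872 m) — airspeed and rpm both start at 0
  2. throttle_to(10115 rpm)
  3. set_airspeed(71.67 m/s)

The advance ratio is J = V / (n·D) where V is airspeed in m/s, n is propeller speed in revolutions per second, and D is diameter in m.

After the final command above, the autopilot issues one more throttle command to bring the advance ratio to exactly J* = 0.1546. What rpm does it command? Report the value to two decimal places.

set_propeller: D = 2.742 m, P = 1.872 m (p = P/D = 0.682713); state ← (V=0, rpm=0)
throttle_to(10115): rpm ← 10115
set_airspeed(71.67): V ← 71.67 m/s
final state: V = 71.67 m/s, rpm = 10115 → n = rpm/60 = 168.583333 rev/s
target J* = 0.1546; solve J* = V/(n·D) for n: n = V/(J*·D) = 71.67/(0.1546 × 2.742) = 169.067630 rev/s
rpm = 60·n = 10144.057793

rpm = 10144.06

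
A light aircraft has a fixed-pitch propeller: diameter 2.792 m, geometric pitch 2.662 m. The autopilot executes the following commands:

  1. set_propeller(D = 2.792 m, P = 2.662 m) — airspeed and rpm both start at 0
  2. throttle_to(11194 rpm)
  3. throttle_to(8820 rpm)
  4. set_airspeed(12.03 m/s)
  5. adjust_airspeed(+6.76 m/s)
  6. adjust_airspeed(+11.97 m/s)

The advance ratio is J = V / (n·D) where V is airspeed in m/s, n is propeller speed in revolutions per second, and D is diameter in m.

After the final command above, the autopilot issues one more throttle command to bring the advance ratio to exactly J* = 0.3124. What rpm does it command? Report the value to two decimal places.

set_propeller: D = 2.792 m, P = 2.662 m (p = P/D = 0.953438); state ← (V=0, rpm=0)
throttle_to(11194): rpm ← 11194
throttle_to(8820): rpm ← 8820
set_airspeed(12.03): V ← 12.03 m/s
adjust_airspeed(+6.76): V ← 12.03 +6.76 = 18.79 m/s
adjust_airspeed(+11.97): V ← 18.79 +11.97 = 30.76 m/s
final state: V = 30.76 m/s, rpm = 8820 → n = rpm/60 = 147.000000 rev/s
target J* = 0.3124; solve J* = V/(n·D) for n: n = V/(J*·D) = 30.76/(0.3124 × 2.792) = 35.266300 rev/s
rpm = 60·n = 2115.977973

rpm = 2115.98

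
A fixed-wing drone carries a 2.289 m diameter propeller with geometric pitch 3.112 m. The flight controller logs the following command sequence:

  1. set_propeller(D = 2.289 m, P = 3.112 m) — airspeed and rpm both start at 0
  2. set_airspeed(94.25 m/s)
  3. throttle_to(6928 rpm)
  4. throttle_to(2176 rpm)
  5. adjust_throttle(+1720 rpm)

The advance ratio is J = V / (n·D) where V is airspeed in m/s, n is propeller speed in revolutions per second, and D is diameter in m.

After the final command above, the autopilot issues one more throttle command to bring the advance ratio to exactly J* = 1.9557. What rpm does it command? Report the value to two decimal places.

set_propeller: D = 2.289 m, P = 3.112 m (p = P/D = 1.359546); state ← (V=0, rpm=0)
set_airspeed(94.25): V ← 94.25 m/s
throttle_to(6928): rpm ← 6928
throttle_to(2176): rpm ← 2176
adjust_throttle(+1720): rpm ← 2176 +1720 = 3896
final state: V = 94.25 m/s, rpm = 3896 → n = rpm/60 = 64.933333 rev/s
target J* = 1.9557; solve J* = V/(n·D) for n: n = V/(J*·D) = 94.25/(1.9557 × 2.289) = 21.053938 rev/s
rpm = 60·n = 1263.236253

rpm = 1263.24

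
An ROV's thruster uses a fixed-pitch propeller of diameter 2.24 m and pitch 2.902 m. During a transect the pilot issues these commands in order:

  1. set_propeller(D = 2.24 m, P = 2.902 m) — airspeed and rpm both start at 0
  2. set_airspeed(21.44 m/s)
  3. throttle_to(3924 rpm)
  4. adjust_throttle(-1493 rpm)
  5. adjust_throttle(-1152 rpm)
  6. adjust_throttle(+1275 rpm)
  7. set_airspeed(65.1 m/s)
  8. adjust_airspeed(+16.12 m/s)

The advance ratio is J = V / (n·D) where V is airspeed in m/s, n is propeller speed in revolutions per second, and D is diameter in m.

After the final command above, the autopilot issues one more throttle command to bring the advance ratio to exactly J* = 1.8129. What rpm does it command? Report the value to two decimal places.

rpm = 1200.03

set_propeller: D = 2.24 m, P = 2.902 m (p = P/D = 1.295536); state ← (V=0, rpm=0)
set_airspeed(21.44): V ← 21.44 m/s
throttle_to(3924): rpm ← 3924
adjust_throttle(-1493): rpm ← 3924 -1493 = 2431
adjust_throttle(-1152): rpm ← 2431 -1152 = 1279
adjust_throttle(+1275): rpm ← 1279 +1275 = 2554
set_airspeed(65.1): V ← 65.1 m/s
adjust_airspeed(+16.12): V ← 65.1 +16.12 = 81.22 m/s
final state: V = 81.22 m/s, rpm = 2554 → n = rpm/60 = 42.566667 rev/s
target J* = 1.8129; solve J* = V/(n·D) for n: n = V/(J*·D) = 81.22/(1.8129 × 2.24) = 20.000512 rev/s
rpm = 60·n = 1200.030732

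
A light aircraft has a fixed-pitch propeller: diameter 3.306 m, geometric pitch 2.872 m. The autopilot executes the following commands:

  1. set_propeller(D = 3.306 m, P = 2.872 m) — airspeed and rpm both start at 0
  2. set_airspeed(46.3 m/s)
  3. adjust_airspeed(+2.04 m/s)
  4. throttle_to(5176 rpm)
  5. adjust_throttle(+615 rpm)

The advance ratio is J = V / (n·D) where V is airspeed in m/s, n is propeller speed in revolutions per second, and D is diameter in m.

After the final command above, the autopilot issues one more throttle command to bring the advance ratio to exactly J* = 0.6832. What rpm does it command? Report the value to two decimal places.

rpm = 1284.12

set_propeller: D = 3.306 m, P = 2.872 m (p = P/D = 0.868724); state ← (V=0, rpm=0)
set_airspeed(46.3): V ← 46.3 m/s
adjust_airspeed(+2.04): V ← 46.3 +2.04 = 48.34 m/s
throttle_to(5176): rpm ← 5176
adjust_throttle(+615): rpm ← 5176 +615 = 5791
final state: V = 48.34 m/s, rpm = 5791 → n = rpm/60 = 96.516667 rev/s
target J* = 0.6832; solve J* = V/(n·D) for n: n = V/(J*·D) = 48.34/(0.6832 × 3.306) = 21.402078 rev/s
rpm = 60·n = 1284.124670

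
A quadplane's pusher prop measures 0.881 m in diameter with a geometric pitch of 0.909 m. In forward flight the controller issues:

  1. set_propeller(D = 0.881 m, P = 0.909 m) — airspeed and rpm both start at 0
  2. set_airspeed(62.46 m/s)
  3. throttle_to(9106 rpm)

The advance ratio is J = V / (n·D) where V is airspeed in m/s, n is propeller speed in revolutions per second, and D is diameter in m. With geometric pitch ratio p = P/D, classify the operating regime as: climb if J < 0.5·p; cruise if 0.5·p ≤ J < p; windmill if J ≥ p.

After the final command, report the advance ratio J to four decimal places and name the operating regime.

set_propeller: D = 0.881 m, P = 0.909 m (p = P/D = 1.031782); state ← (V=0, rpm=0)
set_airspeed(62.46): V ← 62.46 m/s
throttle_to(9106): rpm ← 9106
final state: V = 62.46 m/s, rpm = 9106 → n = rpm/60 = 151.766667 rev/s
J = V / (n·D) = 62.46 / (151.766667 × 0.881) = 0.467143
regime bands: climb J<0.5159 | cruise [0.5159, 1.0318) | windmill J≥1.0318
J = 0.4671 → climb

J = 0.4671, regime = climb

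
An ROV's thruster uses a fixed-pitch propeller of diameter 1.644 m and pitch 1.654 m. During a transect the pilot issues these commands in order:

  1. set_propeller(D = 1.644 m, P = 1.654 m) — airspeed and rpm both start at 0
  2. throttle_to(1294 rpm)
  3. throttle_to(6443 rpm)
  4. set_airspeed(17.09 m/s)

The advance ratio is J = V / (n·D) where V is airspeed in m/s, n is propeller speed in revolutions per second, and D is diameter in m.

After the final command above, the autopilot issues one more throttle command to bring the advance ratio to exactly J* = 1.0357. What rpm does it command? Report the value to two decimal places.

set_propeller: D = 1.644 m, P = 1.654 m (p = P/D = 1.006083); state ← (V=0, rpm=0)
throttle_to(1294): rpm ← 1294
throttle_to(6443): rpm ← 6443
set_airspeed(17.09): V ← 17.09 m/s
final state: V = 17.09 m/s, rpm = 6443 → n = rpm/60 = 107.383333 rev/s
target J* = 1.0357; solve J* = V/(n·D) for n: n = V/(J*·D) = 17.09/(1.0357 × 1.644) = 10.037054 rev/s
rpm = 60·n = 602.223257

rpm = 602.22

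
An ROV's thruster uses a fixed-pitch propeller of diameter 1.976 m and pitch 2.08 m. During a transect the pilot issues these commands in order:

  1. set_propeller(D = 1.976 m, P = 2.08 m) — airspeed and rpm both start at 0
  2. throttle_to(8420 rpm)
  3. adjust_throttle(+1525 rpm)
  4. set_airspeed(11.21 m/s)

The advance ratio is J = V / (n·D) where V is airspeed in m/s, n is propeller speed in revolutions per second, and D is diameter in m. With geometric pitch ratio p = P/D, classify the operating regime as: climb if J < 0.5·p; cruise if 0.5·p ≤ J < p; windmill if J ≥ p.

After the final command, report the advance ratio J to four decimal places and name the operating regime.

set_propeller: D = 1.976 m, P = 2.08 m (p = P/D = 1.052632); state ← (V=0, rpm=0)
throttle_to(8420): rpm ← 8420
adjust_throttle(+1525): rpm ← 8420 +1525 = 9945
set_airspeed(11.21): V ← 11.21 m/s
final state: V = 11.21 m/s, rpm = 9945 → n = rpm/60 = 165.750000 rev/s
J = V / (n·D) = 11.21 / (165.750000 × 1.976) = 0.034227
regime bands: climb J<0.5263 | cruise [0.5263, 1.0526) | windmill J≥1.0526
J = 0.0342 → climb

J = 0.0342, regime = climb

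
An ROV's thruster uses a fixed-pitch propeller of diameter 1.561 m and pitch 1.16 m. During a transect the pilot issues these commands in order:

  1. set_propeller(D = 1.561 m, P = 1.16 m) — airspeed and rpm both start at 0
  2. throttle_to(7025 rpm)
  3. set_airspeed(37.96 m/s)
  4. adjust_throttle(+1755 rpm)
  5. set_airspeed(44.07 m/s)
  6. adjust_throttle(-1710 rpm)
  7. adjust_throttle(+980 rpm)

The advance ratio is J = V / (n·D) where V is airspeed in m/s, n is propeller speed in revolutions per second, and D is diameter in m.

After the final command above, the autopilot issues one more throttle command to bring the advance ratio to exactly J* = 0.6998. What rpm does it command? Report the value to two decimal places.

set_propeller: D = 1.561 m, P = 1.16 m (p = P/D = 0.743113); state ← (V=0, rpm=0)
throttle_to(7025): rpm ← 7025
set_airspeed(37.96): V ← 37.96 m/s
adjust_throttle(+1755): rpm ← 7025 +1755 = 8780
set_airspeed(44.07): V ← 44.07 m/s
adjust_throttle(-1710): rpm ← 8780 -1710 = 7070
adjust_throttle(+980): rpm ← 7070 +980 = 8050
final state: V = 44.07 m/s, rpm = 8050 → n = rpm/60 = 134.166667 rev/s
target J* = 0.6998; solve J* = V/(n·D) for n: n = V/(J*·D) = 44.07/(0.6998 × 1.561) = 40.342816 rev/s
rpm = 60·n = 2420.568959

rpm = 2420.57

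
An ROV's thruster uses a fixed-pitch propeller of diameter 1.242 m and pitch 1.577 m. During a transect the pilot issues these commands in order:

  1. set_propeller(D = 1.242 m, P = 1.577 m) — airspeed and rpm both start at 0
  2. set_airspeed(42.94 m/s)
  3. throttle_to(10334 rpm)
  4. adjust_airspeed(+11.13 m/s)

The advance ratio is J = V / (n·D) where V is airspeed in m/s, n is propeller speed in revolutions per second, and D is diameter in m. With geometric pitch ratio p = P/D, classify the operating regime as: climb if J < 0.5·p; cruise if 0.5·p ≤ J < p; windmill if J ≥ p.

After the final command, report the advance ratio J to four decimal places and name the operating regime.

set_propeller: D = 1.242 m, P = 1.577 m (p = P/D = 1.269726); state ← (V=0, rpm=0)
set_airspeed(42.94): V ← 42.94 m/s
throttle_to(10334): rpm ← 10334
adjust_airspeed(+11.13): V ← 42.94 +11.13 = 54.07 m/s
final state: V = 54.07 m/s, rpm = 10334 → n = rpm/60 = 172.233333 rev/s
J = V / (n·D) = 54.07 / (172.233333 × 1.242) = 0.252765
regime bands: climb J<0.6349 | cruise [0.6349, 1.2697) | windmill J≥1.2697
J = 0.2528 → climb

J = 0.2528, regime = climb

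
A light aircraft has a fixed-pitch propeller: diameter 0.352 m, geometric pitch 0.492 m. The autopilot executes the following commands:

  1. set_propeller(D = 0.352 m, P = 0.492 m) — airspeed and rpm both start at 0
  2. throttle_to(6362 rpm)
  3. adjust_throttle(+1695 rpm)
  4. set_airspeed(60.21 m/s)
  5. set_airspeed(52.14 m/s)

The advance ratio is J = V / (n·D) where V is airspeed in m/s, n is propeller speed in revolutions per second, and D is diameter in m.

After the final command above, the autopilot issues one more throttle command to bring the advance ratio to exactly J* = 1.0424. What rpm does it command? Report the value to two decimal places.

set_propeller: D = 0.352 m, P = 0.492 m (p = P/D = 1.397727); state ← (V=0, rpm=0)
throttle_to(6362): rpm ← 6362
adjust_throttle(+1695): rpm ← 6362 +1695 = 8057
set_airspeed(60.21): V ← 60.21 m/s
set_airspeed(52.14): V ← 52.14 m/s
final state: V = 52.14 m/s, rpm = 8057 → n = rpm/60 = 134.283333 rev/s
target J* = 1.0424; solve J* = V/(n·D) for n: n = V/(J*·D) = 52.14/(1.0424 × 0.352) = 142.099962 rev/s
rpm = 60·n = 8525.997698

rpm = 8526.00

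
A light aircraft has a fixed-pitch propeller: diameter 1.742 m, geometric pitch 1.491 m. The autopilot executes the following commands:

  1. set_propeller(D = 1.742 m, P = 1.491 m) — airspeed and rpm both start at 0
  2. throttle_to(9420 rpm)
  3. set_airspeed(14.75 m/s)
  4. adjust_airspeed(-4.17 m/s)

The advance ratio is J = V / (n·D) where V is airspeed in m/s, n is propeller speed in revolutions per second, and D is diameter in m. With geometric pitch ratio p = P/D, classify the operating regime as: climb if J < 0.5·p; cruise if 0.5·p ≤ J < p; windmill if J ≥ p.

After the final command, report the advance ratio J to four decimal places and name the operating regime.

set_propeller: D = 1.742 m, P = 1.491 m (p = P/D = 0.855913); state ← (V=0, rpm=0)
throttle_to(9420): rpm ← 9420
set_airspeed(14.75): V ← 14.75 m/s
adjust_airspeed(-4.17): V ← 14.75 -4.17 = 10.58 m/s
final state: V = 10.58 m/s, rpm = 9420 → n = rpm/60 = 157.000000 rev/s
J = V / (n·D) = 10.58 / (157.000000 × 1.742) = 0.038685
regime bands: climb J<0.4280 | cruise [0.4280, 0.8559) | windmill J≥0.8559
J = 0.0387 → climb

J = 0.0387, regime = climb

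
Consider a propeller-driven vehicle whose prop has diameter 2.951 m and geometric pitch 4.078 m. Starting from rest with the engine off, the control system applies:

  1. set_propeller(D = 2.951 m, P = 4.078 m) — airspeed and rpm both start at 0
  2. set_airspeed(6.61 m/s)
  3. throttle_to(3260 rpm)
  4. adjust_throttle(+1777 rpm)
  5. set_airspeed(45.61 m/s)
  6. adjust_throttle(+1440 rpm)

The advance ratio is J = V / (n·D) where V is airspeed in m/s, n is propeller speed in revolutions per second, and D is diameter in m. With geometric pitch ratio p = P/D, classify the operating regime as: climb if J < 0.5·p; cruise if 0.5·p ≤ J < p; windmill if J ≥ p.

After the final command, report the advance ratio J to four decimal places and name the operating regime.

set_propeller: D = 2.951 m, P = 4.078 m (p = P/D = 1.381904); state ← (V=0, rpm=0)
set_airspeed(6.61): V ← 6.61 m/s
throttle_to(3260): rpm ← 3260
adjust_throttle(+1777): rpm ← 3260 +1777 = 5037
set_airspeed(45.61): V ← 45.61 m/s
adjust_throttle(+1440): rpm ← 5037 +1440 = 6477
final state: V = 45.61 m/s, rpm = 6477 → n = rpm/60 = 107.950000 rev/s
J = V / (n·D) = 45.61 / (107.950000 × 2.951) = 0.143175
regime bands: climb J<0.6910 | cruise [0.6910, 1.3819) | windmill J≥1.3819
J = 0.1432 → climb

J = 0.1432, regime = climb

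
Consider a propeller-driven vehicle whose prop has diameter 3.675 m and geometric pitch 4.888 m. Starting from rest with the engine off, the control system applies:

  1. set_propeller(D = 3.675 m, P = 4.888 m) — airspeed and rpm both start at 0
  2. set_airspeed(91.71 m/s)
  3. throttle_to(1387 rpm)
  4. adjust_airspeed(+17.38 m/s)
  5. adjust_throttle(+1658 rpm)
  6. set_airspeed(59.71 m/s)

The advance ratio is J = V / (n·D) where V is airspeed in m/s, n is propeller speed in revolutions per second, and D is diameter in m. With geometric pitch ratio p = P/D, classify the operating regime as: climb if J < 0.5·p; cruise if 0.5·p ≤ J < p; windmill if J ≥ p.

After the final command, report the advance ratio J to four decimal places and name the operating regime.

set_propeller: D = 3.675 m, P = 4.888 m (p = P/D = 1.330068); state ← (V=0, rpm=0)
set_airspeed(91.71): V ← 91.71 m/s
throttle_to(1387): rpm ← 1387
adjust_airspeed(+17.38): V ← 91.71 +17.38 = 109.09 m/s
adjust_throttle(+1658): rpm ← 1387 +1658 = 3045
set_airspeed(59.71): V ← 59.71 m/s
final state: V = 59.71 m/s, rpm = 3045 → n = rpm/60 = 50.750000 rev/s
J = V / (n·D) = 59.71 / (50.750000 × 3.675) = 0.320150
regime bands: climb J<0.6650 | cruise [0.6650, 1.3301) | windmill J≥1.3301
J = 0.3202 → climb

J = 0.3202, regime = climb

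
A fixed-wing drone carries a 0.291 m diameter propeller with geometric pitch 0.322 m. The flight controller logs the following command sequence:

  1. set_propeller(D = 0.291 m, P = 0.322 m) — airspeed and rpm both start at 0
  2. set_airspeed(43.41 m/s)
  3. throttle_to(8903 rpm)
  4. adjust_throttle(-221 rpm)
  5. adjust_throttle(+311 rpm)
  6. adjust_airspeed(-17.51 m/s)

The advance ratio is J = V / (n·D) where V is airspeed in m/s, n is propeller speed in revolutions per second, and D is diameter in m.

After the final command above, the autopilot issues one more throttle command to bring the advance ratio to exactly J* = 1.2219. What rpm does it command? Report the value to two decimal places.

set_propeller: D = 0.291 m, P = 0.322 m (p = P/D = 1.106529); state ← (V=0, rpm=0)
set_airspeed(43.41): V ← 43.41 m/s
throttle_to(8903): rpm ← 8903
adjust_throttle(-221): rpm ← 8903 -221 = 8682
adjust_throttle(+311): rpm ← 8682 +311 = 8993
adjust_airspeed(-17.51): V ← 43.41 -17.51 = 25.9 m/s
final state: V = 25.9 m/s, rpm = 8993 → n = rpm/60 = 149.883333 rev/s
target J* = 1.2219; solve J* = V/(n·D) for n: n = V/(J*·D) = 25.9/(1.2219 × 0.291) = 72.840197 rev/s
rpm = 60·n = 4370.411806

rpm = 4370.41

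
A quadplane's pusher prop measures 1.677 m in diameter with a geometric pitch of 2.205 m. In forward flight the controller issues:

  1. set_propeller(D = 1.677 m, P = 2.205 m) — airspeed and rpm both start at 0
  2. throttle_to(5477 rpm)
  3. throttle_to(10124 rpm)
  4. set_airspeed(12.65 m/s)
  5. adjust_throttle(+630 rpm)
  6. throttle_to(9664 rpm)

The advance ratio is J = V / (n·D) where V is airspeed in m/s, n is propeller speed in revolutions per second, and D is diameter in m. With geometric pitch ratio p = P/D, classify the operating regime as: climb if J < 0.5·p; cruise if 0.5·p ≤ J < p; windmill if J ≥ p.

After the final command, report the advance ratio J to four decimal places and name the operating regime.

J = 0.0468, regime = climb

set_propeller: D = 1.677 m, P = 2.205 m (p = P/D = 1.314848); state ← (V=0, rpm=0)
throttle_to(5477): rpm ← 5477
throttle_to(10124): rpm ← 10124
set_airspeed(12.65): V ← 12.65 m/s
adjust_throttle(+630): rpm ← 10124 +630 = 10754
throttle_to(9664): rpm ← 9664
final state: V = 12.65 m/s, rpm = 9664 → n = rpm/60 = 161.066667 rev/s
J = V / (n·D) = 12.65 / (161.066667 × 1.677) = 0.046833
regime bands: climb J<0.6574 | cruise [0.6574, 1.3148) | windmill J≥1.3148
J = 0.0468 → climb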